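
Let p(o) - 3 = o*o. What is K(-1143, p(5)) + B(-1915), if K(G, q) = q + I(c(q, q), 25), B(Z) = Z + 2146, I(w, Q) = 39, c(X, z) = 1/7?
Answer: 298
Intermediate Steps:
p(o) = 3 + o**2 (p(o) = 3 + o*o = 3 + o**2)
c(X, z) = 1/7
B(Z) = 2146 + Z
K(G, q) = 39 + q (K(G, q) = q + 39 = 39 + q)
K(-1143, p(5)) + B(-1915) = (39 + (3 + 5**2)) + (2146 - 1915) = (39 + (3 + 25)) + 231 = (39 + 28) + 231 = 67 + 231 = 298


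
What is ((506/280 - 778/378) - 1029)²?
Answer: 15136527143761/14288400 ≈ 1.0594e+6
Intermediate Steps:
((506/280 - 778/378) - 1029)² = ((506*(1/280) - 778*1/378) - 1029)² = ((253/140 - 389/189) - 1029)² = (-949/3780 - 1029)² = (-3890569/3780)² = 15136527143761/14288400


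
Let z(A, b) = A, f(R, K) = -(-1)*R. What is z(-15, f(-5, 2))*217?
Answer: -3255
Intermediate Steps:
f(R, K) = R
z(-15, f(-5, 2))*217 = -15*217 = -3255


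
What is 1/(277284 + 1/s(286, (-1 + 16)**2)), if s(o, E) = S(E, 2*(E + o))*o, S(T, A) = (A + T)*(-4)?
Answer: 1426568/395564481311 ≈ 3.6064e-6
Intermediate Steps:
S(T, A) = -4*A - 4*T
s(o, E) = o*(-12*E - 8*o) (s(o, E) = (-8*(E + o) - 4*E)*o = (-4*(2*E + 2*o) - 4*E)*o = ((-8*E - 8*o) - 4*E)*o = (-12*E - 8*o)*o = o*(-12*E - 8*o))
1/(277284 + 1/s(286, (-1 + 16)**2)) = 1/(277284 + 1/(-4*286*(2*286 + 3*(-1 + 16)**2))) = 1/(277284 + 1/(-4*286*(572 + 3*15**2))) = 1/(277284 + 1/(-4*286*(572 + 3*225))) = 1/(277284 + 1/(-4*286*(572 + 675))) = 1/(277284 + 1/(-4*286*1247)) = 1/(277284 + 1/(-1426568)) = 1/(277284 - 1/1426568) = 1/(395564481311/1426568) = 1426568/395564481311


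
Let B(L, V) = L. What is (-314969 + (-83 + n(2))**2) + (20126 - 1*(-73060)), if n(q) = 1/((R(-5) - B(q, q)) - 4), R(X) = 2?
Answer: -3437639/16 ≈ -2.1485e+5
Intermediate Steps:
n(q) = 1/(-2 - q) (n(q) = 1/((2 - q) - 4) = 1/(-2 - q))
(-314969 + (-83 + n(2))**2) + (20126 - 1*(-73060)) = (-314969 + (-83 - 1/(2 + 2))**2) + (20126 - 1*(-73060)) = (-314969 + (-83 - 1/4)**2) + (20126 + 73060) = (-314969 + (-83 - 1*1/4)**2) + 93186 = (-314969 + (-83 - 1/4)**2) + 93186 = (-314969 + (-333/4)**2) + 93186 = (-314969 + 110889/16) + 93186 = -4928615/16 + 93186 = -3437639/16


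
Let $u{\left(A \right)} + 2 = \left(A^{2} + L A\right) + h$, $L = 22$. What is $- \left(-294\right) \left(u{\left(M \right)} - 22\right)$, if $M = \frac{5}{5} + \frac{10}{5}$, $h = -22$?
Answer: $8526$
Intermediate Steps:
$M = 3$ ($M = 5 \cdot \frac{1}{5} + 10 \cdot \frac{1}{5} = 1 + 2 = 3$)
$u{\left(A \right)} = -24 + A^{2} + 22 A$ ($u{\left(A \right)} = -2 - \left(22 - A^{2} - 22 A\right) = -2 + \left(-22 + A^{2} + 22 A\right) = -24 + A^{2} + 22 A$)
$- \left(-294\right) \left(u{\left(M \right)} - 22\right) = - \left(-294\right) \left(\left(-24 + 3^{2} + 22 \cdot 3\right) - 22\right) = - \left(-294\right) \left(\left(-24 + 9 + 66\right) - 22\right) = - \left(-294\right) \left(51 - 22\right) = - \left(-294\right) 29 = \left(-1\right) \left(-8526\right) = 8526$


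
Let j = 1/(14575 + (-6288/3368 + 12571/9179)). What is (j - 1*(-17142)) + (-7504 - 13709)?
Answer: -229283235442303/56321110122 ≈ -4071.0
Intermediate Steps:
j = 3864359/56321110122 (j = 1/(14575 + (-6288*1/3368 + 12571*(1/9179))) = 1/(14575 + (-786/421 + 12571/9179)) = 1/(14575 - 1922303/3864359) = 1/(56321110122/3864359) = 3864359/56321110122 ≈ 6.8613e-5)
(j - 1*(-17142)) + (-7504 - 13709) = (3864359/56321110122 - 1*(-17142)) + (-7504 - 13709) = (3864359/56321110122 + 17142) - 21213 = 965456473575683/56321110122 - 21213 = -229283235442303/56321110122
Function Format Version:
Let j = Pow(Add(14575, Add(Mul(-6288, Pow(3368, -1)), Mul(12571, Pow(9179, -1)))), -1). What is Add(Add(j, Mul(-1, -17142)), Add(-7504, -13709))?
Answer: Rational(-229283235442303, 56321110122) ≈ -4071.0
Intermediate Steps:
j = Rational(3864359, 56321110122) (j = Pow(Add(14575, Add(Mul(-6288, Rational(1, 3368)), Mul(12571, Rational(1, 9179)))), -1) = Pow(Add(14575, Add(Rational(-786, 421), Rational(12571, 9179))), -1) = Pow(Add(14575, Rational(-1922303, 3864359)), -1) = Pow(Rational(56321110122, 3864359), -1) = Rational(3864359, 56321110122) ≈ 6.8613e-5)
Add(Add(j, Mul(-1, -17142)), Add(-7504, -13709)) = Add(Add(Rational(3864359, 56321110122), Mul(-1, -17142)), Add(-7504, -13709)) = Add(Add(Rational(3864359, 56321110122), 17142), -21213) = Add(Rational(965456473575683, 56321110122), -21213) = Rational(-229283235442303, 56321110122)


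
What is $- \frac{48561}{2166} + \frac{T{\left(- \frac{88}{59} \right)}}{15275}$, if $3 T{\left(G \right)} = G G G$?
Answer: $- \frac{152344323953009}{6795097711350} \approx -22.42$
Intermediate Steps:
$T{\left(G \right)} = \frac{G^{3}}{3}$ ($T{\left(G \right)} = \frac{G G G}{3} = \frac{G^{2} G}{3} = \frac{G^{3}}{3}$)
$- \frac{48561}{2166} + \frac{T{\left(- \frac{88}{59} \right)}}{15275} = - \frac{48561}{2166} + \frac{\frac{1}{3} \left(- \frac{88}{59}\right)^{3}}{15275} = \left(-48561\right) \frac{1}{2166} + \frac{\left(\left(-88\right) \frac{1}{59}\right)^{3}}{3} \cdot \frac{1}{15275} = - \frac{16187}{722} + \frac{\left(- \frac{88}{59}\right)^{3}}{3} \cdot \frac{1}{15275} = - \frac{16187}{722} + \frac{1}{3} \left(- \frac{681472}{205379}\right) \frac{1}{15275} = - \frac{16187}{722} - \frac{681472}{9411492675} = - \frac{152344323953009}{6795097711350}$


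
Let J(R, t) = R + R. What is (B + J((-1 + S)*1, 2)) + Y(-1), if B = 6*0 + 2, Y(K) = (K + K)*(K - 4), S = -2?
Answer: 6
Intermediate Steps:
J(R, t) = 2*R
Y(K) = 2*K*(-4 + K) (Y(K) = (2*K)*(-4 + K) = 2*K*(-4 + K))
B = 2 (B = 0 + 2 = 2)
(B + J((-1 + S)*1, 2)) + Y(-1) = (2 + 2*((-1 - 2)*1)) + 2*(-1)*(-4 - 1) = (2 + 2*(-3*1)) + 2*(-1)*(-5) = (2 + 2*(-3)) + 10 = (2 - 6) + 10 = -4 + 10 = 6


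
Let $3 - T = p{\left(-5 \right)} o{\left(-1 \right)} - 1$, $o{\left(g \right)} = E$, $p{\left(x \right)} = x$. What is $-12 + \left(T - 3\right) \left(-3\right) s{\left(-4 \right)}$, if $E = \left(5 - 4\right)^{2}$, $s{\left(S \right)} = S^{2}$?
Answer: $-300$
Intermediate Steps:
$E = 1$ ($E = 1^{2} = 1$)
$o{\left(g \right)} = 1$
$T = 9$ ($T = 3 - \left(\left(-5\right) 1 - 1\right) = 3 - \left(-5 - 1\right) = 3 - -6 = 3 + 6 = 9$)
$-12 + \left(T - 3\right) \left(-3\right) s{\left(-4 \right)} = -12 + \left(9 - 3\right) \left(-3\right) \left(-4\right)^{2} = -12 + 6 \left(-3\right) 16 = -12 - 288 = -300$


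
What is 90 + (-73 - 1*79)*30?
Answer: -4470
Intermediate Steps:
90 + (-73 - 1*79)*30 = 90 + (-73 - 79)*30 = 90 - 152*30 = 90 - 4560 = -4470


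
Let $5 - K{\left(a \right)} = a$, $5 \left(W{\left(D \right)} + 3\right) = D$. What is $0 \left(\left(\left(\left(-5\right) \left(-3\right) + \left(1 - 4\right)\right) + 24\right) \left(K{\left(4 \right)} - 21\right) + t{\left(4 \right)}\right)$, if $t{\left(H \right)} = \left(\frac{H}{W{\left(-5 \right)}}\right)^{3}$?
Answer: $0$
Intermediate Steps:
$W{\left(D \right)} = -3 + \frac{D}{5}$
$K{\left(a \right)} = 5 - a$
$t{\left(H \right)} = - \frac{H^{3}}{64}$ ($t{\left(H \right)} = \left(\frac{H}{-3 + \frac{1}{5} \left(-5\right)}\right)^{3} = \left(\frac{H}{-3 - 1}\right)^{3} = \left(\frac{H}{-4}\right)^{3} = \left(H \left(- \frac{1}{4}\right)\right)^{3} = \left(- \frac{H}{4}\right)^{3} = - \frac{H^{3}}{64}$)
$0 \left(\left(\left(\left(-5\right) \left(-3\right) + \left(1 - 4\right)\right) + 24\right) \left(K{\left(4 \right)} - 21\right) + t{\left(4 \right)}\right) = 0 \left(\left(\left(\left(-5\right) \left(-3\right) + \left(1 - 4\right)\right) + 24\right) \left(\left(5 - 4\right) - 21\right) - \frac{4^{3}}{64}\right) = 0 \left(\left(\left(15 - 3\right) + 24\right) \left(\left(5 - 4\right) - 21\right) - 1\right) = 0 \left(\left(12 + 24\right) \left(1 - 21\right) - 1\right) = 0 \left(36 \left(-20\right) - 1\right) = 0 \left(-720 - 1\right) = 0 \left(-721\right) = 0$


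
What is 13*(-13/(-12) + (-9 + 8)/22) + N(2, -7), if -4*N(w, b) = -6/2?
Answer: 470/33 ≈ 14.242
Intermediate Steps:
N(w, b) = ¾ (N(w, b) = -(-3)/(2*2) = -¼*(-3) = ¾)
13*(-13/(-12) + (-9 + 8)/22) + N(2, -7) = 13*(-13/(-12) + (-9 + 8)/22) + ¾ = 13*(-13*(-1/12) - 1*1/22) + ¾ = 13*(13/12 - 1/22) + ¾ = 13*(137/132) + ¾ = 1781/132 + ¾ = 470/33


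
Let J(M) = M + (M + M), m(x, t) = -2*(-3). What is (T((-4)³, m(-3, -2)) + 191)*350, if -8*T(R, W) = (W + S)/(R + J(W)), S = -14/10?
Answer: 534835/8 ≈ 66854.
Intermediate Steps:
m(x, t) = 6
J(M) = 3*M (J(M) = M + 2*M = 3*M)
S = -7/5 (S = -14*⅒ = -7/5 ≈ -1.4000)
T(R, W) = -(-7/5 + W)/(8*(R + 3*W)) (T(R, W) = -(W - 7/5)/(8*(R + 3*W)) = -(-7/5 + W)/(8*(R + 3*W)))
(T((-4)³, m(-3, -2)) + 191)*350 = ((7 - 5*6)/(40*((-4)³ + 3*6)) + 191)*350 = ((7 - 30)/(40*(-64 + 18)) + 191)*350 = ((1/40)*(-23)/(-46) + 191)*350 = ((1/40)*(-1/46)*(-23) + 191)*350 = (1/80 + 191)*350 = (15281/80)*350 = 534835/8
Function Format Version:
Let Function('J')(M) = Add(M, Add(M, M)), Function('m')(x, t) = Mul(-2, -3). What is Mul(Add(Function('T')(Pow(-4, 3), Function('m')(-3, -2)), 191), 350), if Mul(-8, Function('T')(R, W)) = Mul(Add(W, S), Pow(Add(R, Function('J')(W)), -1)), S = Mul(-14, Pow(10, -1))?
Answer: Rational(534835, 8) ≈ 66854.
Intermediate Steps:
Function('m')(x, t) = 6
Function('J')(M) = Mul(3, M) (Function('J')(M) = Add(M, Mul(2, M)) = Mul(3, M))
S = Rational(-7, 5) (S = Mul(-14, Rational(1, 10)) = Rational(-7, 5) ≈ -1.4000)
Function('T')(R, W) = Mul(Rational(-1, 8), Pow(Add(R, Mul(3, W)), -1), Add(Rational(-7, 5), W)) (Function('T')(R, W) = Mul(Rational(-1, 8), Mul(Add(W, Rational(-7, 5)), Pow(Add(R, Mul(3, W)), -1))) = Mul(Rational(-1, 8), Mul(Add(Rational(-7, 5), W), Pow(Add(R, Mul(3, W)), -1))) = Mul(Rational(-1, 8), Mul(Pow(Add(R, Mul(3, W)), -1), Add(Rational(-7, 5), W))) = Mul(Rational(-1, 8), Pow(Add(R, Mul(3, W)), -1), Add(Rational(-7, 5), W)))
Mul(Add(Function('T')(Pow(-4, 3), Function('m')(-3, -2)), 191), 350) = Mul(Add(Mul(Rational(1, 40), Pow(Add(Pow(-4, 3), Mul(3, 6)), -1), Add(7, Mul(-5, 6))), 191), 350) = Mul(Add(Mul(Rational(1, 40), Pow(Add(-64, 18), -1), Add(7, -30)), 191), 350) = Mul(Add(Mul(Rational(1, 40), Pow(-46, -1), -23), 191), 350) = Mul(Add(Mul(Rational(1, 40), Rational(-1, 46), -23), 191), 350) = Mul(Add(Rational(1, 80), 191), 350) = Mul(Rational(15281, 80), 350) = Rational(534835, 8)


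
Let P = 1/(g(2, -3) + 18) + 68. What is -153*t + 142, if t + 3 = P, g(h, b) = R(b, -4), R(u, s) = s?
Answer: -137395/14 ≈ -9813.9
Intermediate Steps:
g(h, b) = -4
P = 953/14 (P = 1/(-4 + 18) + 68 = 1/14 + 68 = 953/14 ≈ 68.071)
t = 911/14 (t = -3 + 953/14 = 911/14 ≈ 65.071)
-153*t + 142 = -153*911/14 + 142 = -139383/14 + 142 = -137395/14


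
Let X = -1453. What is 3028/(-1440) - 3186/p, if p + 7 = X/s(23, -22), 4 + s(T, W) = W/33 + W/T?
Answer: -518859017/35114760 ≈ -14.776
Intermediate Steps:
s(T, W) = -4 + W/33 + W/T (s(T, W) = -4 + (W/33 + W/T) = -4 + W/33 + W/T)
p = 97541/388 (p = -7 - 1453/(-4 + (1/33)*(-22) - 22/23) = -7 - 1453/(-4 - ⅔ - 22*1/23) = -7 - 1453/(-4 - ⅔ - 22/23) = -7 - 1453/(-388/69) = -7 - 1453*(-69/388) = -7 + 100257/388 = 97541/388 ≈ 251.39)
3028/(-1440) - 3186/p = 3028/(-1440) - 3186/97541/388 = 3028*(-1/1440) - 3186*388/97541 = -757/360 - 1236168/97541 = -518859017/35114760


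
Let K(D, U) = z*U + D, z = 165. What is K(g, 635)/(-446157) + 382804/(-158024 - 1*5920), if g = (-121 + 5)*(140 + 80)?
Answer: -5105112943/2031798978 ≈ -2.5126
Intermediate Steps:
g = -25520 (g = -116*220 = -25520)
K(D, U) = D + 165*U (K(D, U) = 165*U + D = D + 165*U)
K(g, 635)/(-446157) + 382804/(-158024 - 1*5920) = (-25520 + 165*635)/(-446157) + 382804/(-158024 - 1*5920) = (-25520 + 104775)*(-1/446157) + 382804/(-158024 - 5920) = 79255*(-1/446157) + 382804/(-163944) = -79255/446157 + 382804*(-1/163944) = -79255/446157 - 95701/40986 = -5105112943/2031798978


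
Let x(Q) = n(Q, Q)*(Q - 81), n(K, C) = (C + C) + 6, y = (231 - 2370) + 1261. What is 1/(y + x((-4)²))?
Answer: -1/3348 ≈ -0.00029869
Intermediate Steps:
y = -878 (y = -2139 + 1261 = -878)
n(K, C) = 6 + 2*C (n(K, C) = 2*C + 6 = 6 + 2*C)
x(Q) = (-81 + Q)*(6 + 2*Q) (x(Q) = (6 + 2*Q)*(Q - 81) = (6 + 2*Q)*(-81 + Q) = (-81 + Q)*(6 + 2*Q))
1/(y + x((-4)²)) = 1/(-878 + 2*(-81 + (-4)²)*(3 + (-4)²)) = 1/(-878 + 2*(-81 + 16)*(3 + 16)) = 1/(-878 + 2*(-65)*19) = 1/(-878 - 2470) = 1/(-3348) = -1/3348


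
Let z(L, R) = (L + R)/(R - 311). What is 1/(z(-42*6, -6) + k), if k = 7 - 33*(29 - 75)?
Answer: 317/483683 ≈ 0.00065539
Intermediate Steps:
z(L, R) = (L + R)/(-311 + R)
k = 1525 (k = 7 - 33*(-46) = 7 + 1518 = 1525)
1/(z(-42*6, -6) + k) = 1/((-42*6 - 6)/(-311 - 6) + 1525) = 1/((-252 - 6)/(-317) + 1525) = 1/(-1/317*(-258) + 1525) = 1/(258/317 + 1525) = 1/(483683/317) = 317/483683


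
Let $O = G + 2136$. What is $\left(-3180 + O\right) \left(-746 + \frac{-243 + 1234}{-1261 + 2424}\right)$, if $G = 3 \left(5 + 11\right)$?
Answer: $\frac{863140572}{1163} \approx 7.4217 \cdot 10^{5}$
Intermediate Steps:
$G = 48$ ($G = 3 \cdot 16 = 48$)
$O = 2184$ ($O = 48 + 2136 = 2184$)
$\left(-3180 + O\right) \left(-746 + \frac{-243 + 1234}{-1261 + 2424}\right) = \left(-3180 + 2184\right) \left(-746 + \frac{-243 + 1234}{-1261 + 2424}\right) = - 996 \left(-746 + \frac{991}{1163}\right) = \left(-996\right) \left(- \frac{866607}{1163}\right) = \frac{863140572}{1163}$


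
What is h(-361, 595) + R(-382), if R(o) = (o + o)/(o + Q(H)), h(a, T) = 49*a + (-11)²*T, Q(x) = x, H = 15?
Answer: 19931066/367 ≈ 54308.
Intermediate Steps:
h(a, T) = 49*a + 121*T
R(o) = 2*o/(15 + o) (R(o) = (o + o)/(o + 15) = (2*o)/(15 + o) = 2*o/(15 + o))
h(-361, 595) + R(-382) = (49*(-361) + 121*595) + 2*(-382)/(15 - 382) = (-17689 + 71995) + 2*(-382)/(-367) = 54306 + 2*(-382)*(-1/367) = 54306 + 764/367 = 19931066/367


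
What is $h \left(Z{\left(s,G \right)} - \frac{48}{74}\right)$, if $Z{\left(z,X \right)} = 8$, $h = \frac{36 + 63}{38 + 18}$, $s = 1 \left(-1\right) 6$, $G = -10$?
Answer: $\frac{3366}{259} \approx 12.996$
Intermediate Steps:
$s = -6$ ($s = \left(-1\right) 6 = -6$)
$h = \frac{99}{56} \approx 1.7679$
$h \left(Z{\left(s,G \right)} - \frac{48}{74}\right) = \frac{99 \left(8 - \frac{48}{74}\right)}{56} = \frac{99 \left(8 - \frac{24}{37}\right)}{56} = \frac{99}{56} \cdot \frac{272}{37} = \frac{3366}{259}$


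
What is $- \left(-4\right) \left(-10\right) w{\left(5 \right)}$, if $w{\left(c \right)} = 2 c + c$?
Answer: $-600$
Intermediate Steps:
$w{\left(c \right)} = 3 c$
$- \left(-4\right) \left(-10\right) w{\left(5 \right)} = - \left(-4\right) \left(-10\right) 3 \cdot 5 = - 40 \cdot 15 = \left(-1\right) 600 = -600$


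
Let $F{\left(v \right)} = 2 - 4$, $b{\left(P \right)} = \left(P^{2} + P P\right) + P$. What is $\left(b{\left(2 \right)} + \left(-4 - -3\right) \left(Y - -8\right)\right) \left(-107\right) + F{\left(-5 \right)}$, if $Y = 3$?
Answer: $105$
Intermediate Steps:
$b{\left(P \right)} = P + 2 P^{2}$ ($b{\left(P \right)} = \left(P^{2} + P^{2}\right) + P = 2 P^{2} + P = P + 2 P^{2}$)
$F{\left(v \right)} = -2$ ($F{\left(v \right)} = 2 - 4 = -2$)
$\left(b{\left(2 \right)} + \left(-4 - -3\right) \left(Y - -8\right)\right) \left(-107\right) + F{\left(-5 \right)} = \left(2 \left(1 + 2 \cdot 2\right) + \left(-4 - -3\right) \left(3 - -8\right)\right) \left(-107\right) - 2 = \left(2 \left(1 + 4\right) + \left(-4 + 3\right) \left(3 + 8\right)\right) \left(-107\right) - 2 = \left(2 \cdot 5 - 11\right) \left(-107\right) - 2 = \left(10 - 11\right) \left(-107\right) - 2 = \left(-1\right) \left(-107\right) - 2 = 107 - 2 = 105$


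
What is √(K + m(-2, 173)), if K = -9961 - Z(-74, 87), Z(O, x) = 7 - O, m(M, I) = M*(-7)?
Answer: 2*I*√2507 ≈ 100.14*I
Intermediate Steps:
m(M, I) = -7*M
K = -10042 (K = -9961 - (7 - 1*(-74)) = -9961 - (7 + 74) = -9961 - 1*81 = -9961 - 81 = -10042)
√(K + m(-2, 173)) = √(-10042 - 7*(-2)) = √(-10042 + 14) = √(-10028) = 2*I*√2507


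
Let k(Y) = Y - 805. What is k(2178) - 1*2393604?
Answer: -2392231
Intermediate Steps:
k(Y) = -805 + Y
k(2178) - 1*2393604 = (-805 + 2178) - 1*2393604 = 1373 - 2393604 = -2392231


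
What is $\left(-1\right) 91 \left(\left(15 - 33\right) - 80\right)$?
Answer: $8918$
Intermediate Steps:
$\left(-1\right) 91 \left(\left(15 - 33\right) - 80\right) = - 91 \left(\left(15 - 33\right) - 80\right) = - 91 \left(-18 - 80\right) = \left(-91\right) \left(-98\right) = 8918$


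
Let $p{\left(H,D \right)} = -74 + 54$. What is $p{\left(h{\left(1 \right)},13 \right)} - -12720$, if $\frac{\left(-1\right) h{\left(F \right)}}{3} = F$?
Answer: $12700$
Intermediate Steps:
$h{\left(F \right)} = - 3 F$
$p{\left(H,D \right)} = -20$
$p{\left(h{\left(1 \right)},13 \right)} - -12720 = -20 - -12720 = -20 + 12720 = 12700$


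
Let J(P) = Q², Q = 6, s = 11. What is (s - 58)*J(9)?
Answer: -1692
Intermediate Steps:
J(P) = 36 (J(P) = 6² = 36)
(s - 58)*J(9) = (11 - 58)*36 = -47*36 = -1692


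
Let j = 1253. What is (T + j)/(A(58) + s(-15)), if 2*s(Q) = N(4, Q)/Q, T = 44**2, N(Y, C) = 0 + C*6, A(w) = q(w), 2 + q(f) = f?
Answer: 3189/59 ≈ 54.051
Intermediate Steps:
q(f) = -2 + f
A(w) = -2 + w
N(Y, C) = 6*C (N(Y, C) = 0 + 6*C = 6*C)
T = 1936
s(Q) = 3 (s(Q) = ((6*Q)/Q)/2 = (1/2)*6 = 3)
(T + j)/(A(58) + s(-15)) = (1936 + 1253)/((-2 + 58) + 3) = 3189/(56 + 3) = 3189/59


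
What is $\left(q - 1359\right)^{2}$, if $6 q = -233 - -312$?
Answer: $\frac{65205625}{36} \approx 1.8113 \cdot 10^{6}$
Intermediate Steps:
$q = \frac{79}{6}$ ($q = \frac{-233 - -312}{6} = \frac{-233 + 312}{6} = \frac{1}{6} \cdot 79 = \frac{79}{6} \approx 13.167$)
$\left(q - 1359\right)^{2} = \left(\frac{79}{6} - 1359\right)^{2} = \left(- \frac{8075}{6}\right)^{2} = \frac{65205625}{36}$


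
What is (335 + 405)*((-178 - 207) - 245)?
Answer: -466200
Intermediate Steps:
(335 + 405)*((-178 - 207) - 245) = 740*(-385 - 245) = 740*(-630) = -466200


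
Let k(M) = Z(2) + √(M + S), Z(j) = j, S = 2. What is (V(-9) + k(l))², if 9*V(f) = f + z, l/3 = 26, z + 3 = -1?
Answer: 6505/81 + 40*√5/9 ≈ 90.247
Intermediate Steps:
z = -4 (z = -3 - 1 = -4)
l = 78 (l = 3*26 = 78)
V(f) = -4/9 + f/9 (V(f) = (f - 4)/9 = (-4 + f)/9 = -4/9 + f/9)
k(M) = 2 + √(2 + M) (k(M) = 2 + √(M + 2) = 2 + √(2 + M))
(V(-9) + k(l))² = ((-4/9 + (⅑)*(-9)) + (2 + √(2 + 78)))² = ((-4/9 - 1) + (2 + √80))² = (-13/9 + (2 + 4*√5))² = (5/9 + 4*√5)²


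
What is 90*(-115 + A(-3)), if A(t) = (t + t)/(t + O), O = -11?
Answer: -72180/7 ≈ -10311.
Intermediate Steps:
A(t) = 2*t/(-11 + t) (A(t) = (t + t)/(t - 11) = (2*t)/(-11 + t) = 2*t/(-11 + t))
90*(-115 + A(-3)) = 90*(-115 + 2*(-3)/(-11 - 3)) = 90*(-115 + 2*(-3)/(-14)) = 90*(-115 + 2*(-3)*(-1/14)) = 90*(-115 + 3/7) = 90*(-802/7) = -72180/7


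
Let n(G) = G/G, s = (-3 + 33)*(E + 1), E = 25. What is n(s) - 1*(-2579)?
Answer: 2580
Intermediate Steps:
s = 780 (s = (-3 + 33)*(25 + 1) = 30*26 = 780)
n(G) = 1
n(s) - 1*(-2579) = 1 - 1*(-2579) = 1 + 2579 = 2580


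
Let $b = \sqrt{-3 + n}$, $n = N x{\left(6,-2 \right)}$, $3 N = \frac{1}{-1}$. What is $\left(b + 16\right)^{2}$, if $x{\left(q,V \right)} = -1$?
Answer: $\frac{760}{3} + \frac{64 i \sqrt{6}}{3} \approx 253.33 + 52.256 i$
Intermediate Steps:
$N = - \frac{1}{3}$ ($N = \frac{1}{3 \left(-1\right)} = \frac{1}{3} \left(-1\right) = - \frac{1}{3} \approx -0.33333$)
$n = \frac{1}{3}$ ($n = \left(- \frac{1}{3}\right) \left(-1\right) = \frac{1}{3} \approx 0.33333$)
$b = \frac{2 i \sqrt{6}}{3}$ ($b = \sqrt{-3 + \frac{1}{3}} = \sqrt{- \frac{8}{3}} = \frac{2 i \sqrt{6}}{3} \approx 1.633 i$)
$\left(b + 16\right)^{2} = \left(\frac{2 i \sqrt{6}}{3} + 16\right)^{2} = \left(16 + \frac{2 i \sqrt{6}}{3}\right)^{2}$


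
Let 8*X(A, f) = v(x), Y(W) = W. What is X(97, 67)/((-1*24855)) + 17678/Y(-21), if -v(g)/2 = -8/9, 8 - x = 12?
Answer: -1318160084/1565865 ≈ -841.81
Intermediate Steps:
x = -4 (x = 8 - 1*12 = 8 - 12 = -4)
v(g) = 16/9 (v(g) = -(-16)/9 = -2*(-8/9) = 16/9)
X(A, f) = 2/9 (X(A, f) = (⅛)*(16/9) = 2/9)
X(97, 67)/((-1*24855)) + 17678/Y(-21) = 2/(9*((-1*24855))) + 17678/(-21) = (2/9)/(-24855) + 17678*(-1/21) = (2/9)*(-1/24855) - 17678/21 = -2/223695 - 17678/21 = -1318160084/1565865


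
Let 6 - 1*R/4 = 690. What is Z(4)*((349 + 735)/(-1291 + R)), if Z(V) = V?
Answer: -4336/4027 ≈ -1.0767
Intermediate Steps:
R = -2736 (R = 24 - 4*690 = 24 - 2760 = -2736)
Z(4)*((349 + 735)/(-1291 + R)) = 4*((349 + 735)/(-1291 - 2736)) = 4*(1084/(-4027)) = 4*(1084*(-1/4027)) = 4*(-1084/4027) = -4336/4027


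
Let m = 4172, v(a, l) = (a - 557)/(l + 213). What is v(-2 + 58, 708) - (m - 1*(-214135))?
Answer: -67020416/307 ≈ -2.1831e+5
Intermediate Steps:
v(a, l) = (-557 + a)/(213 + l)
v(-2 + 58, 708) - (m - 1*(-214135)) = (-557 + (-2 + 58))/(213 + 708) - (4172 - 1*(-214135)) = (-557 + 56)/921 - (4172 + 214135) = (1/921)*(-501) - 1*218307 = -167/307 - 218307 = -67020416/307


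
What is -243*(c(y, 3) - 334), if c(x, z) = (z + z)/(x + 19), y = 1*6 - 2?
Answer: 1865268/23 ≈ 81099.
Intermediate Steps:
y = 4 (y = 6 - 2 = 4)
c(x, z) = 2*z/(19 + x) (c(x, z) = (2*z)/(19 + x) = 2*z/(19 + x))
-243*(c(y, 3) - 334) = -243*(2*3/(19 + 4) - 334) = -243*(2*3/23 - 334) = -243*(2*3*(1/23) - 334) = -243*(6/23 - 334) = -243*(-7676/23) = 1865268/23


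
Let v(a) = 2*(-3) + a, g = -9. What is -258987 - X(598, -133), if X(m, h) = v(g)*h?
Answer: -260982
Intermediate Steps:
v(a) = -6 + a
X(m, h) = -15*h (X(m, h) = (-6 - 9)*h = -15*h)
-258987 - X(598, -133) = -258987 - (-15)*(-133) = -258987 - 1*1995 = -258987 - 1995 = -260982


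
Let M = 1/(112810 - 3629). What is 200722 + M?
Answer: 21915028683/109181 ≈ 2.0072e+5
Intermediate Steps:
M = 1/109181 ≈ 9.1591e-6
200722 + M = 200722 + 1/109181 = 21915028683/109181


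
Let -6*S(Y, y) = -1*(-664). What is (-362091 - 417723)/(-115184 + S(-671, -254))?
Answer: 167103/24706 ≈ 6.7637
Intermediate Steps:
S(Y, y) = -332/3 (S(Y, y) = -(-1)*(-664)/6 = -1/6*664 = -332/3)
(-362091 - 417723)/(-115184 + S(-671, -254)) = (-362091 - 417723)/(-115184 - 332/3) = -779814/(-345884/3) = -779814*(-3/345884) = 167103/24706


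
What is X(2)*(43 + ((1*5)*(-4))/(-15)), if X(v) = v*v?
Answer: 532/3 ≈ 177.33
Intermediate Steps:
X(v) = v²
X(2)*(43 + ((1*5)*(-4))/(-15)) = 2²*(43 + ((1*5)*(-4))/(-15)) = 4*(43 + (5*(-4))*(-1/15)) = 4*(43 - 20*(-1/15)) = 4*(43 + 4/3) = 4*(133/3) = 532/3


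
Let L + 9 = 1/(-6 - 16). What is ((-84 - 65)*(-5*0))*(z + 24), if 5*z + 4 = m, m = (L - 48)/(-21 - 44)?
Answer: 0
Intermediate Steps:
L = -199/22 (L = -9 + 1/(-6 - 16) = -9 + 1/(-22) = -9 - 1/22 = -199/22 ≈ -9.0455)
m = 251/286 (m = (-199/22 - 48)/(-21 - 44) = -1255/22/(-65) = -1255/22*(-1/65) = 251/286 ≈ 0.87762)
z = -893/1430 (z = -4/5 + (1/5)*(251/286) = -4/5 + 251/1430 = -893/1430 ≈ -0.62448)
((-84 - 65)*(-5*0))*(z + 24) = ((-84 - 65)*(-5*0))*(-893/1430 + 24) = -149*0*(33427/1430) = 0*(33427/1430) = 0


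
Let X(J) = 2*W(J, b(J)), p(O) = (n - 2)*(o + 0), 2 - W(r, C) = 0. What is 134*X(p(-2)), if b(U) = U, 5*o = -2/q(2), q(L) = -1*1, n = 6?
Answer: 536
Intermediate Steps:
q(L) = -1
o = ⅖ (o = (-2/(-1))/5 = (-2*(-1))/5 = (⅕)*2 = ⅖ ≈ 0.40000)
W(r, C) = 2 (W(r, C) = 2 - 1*0 = 2 + 0 = 2)
p(O) = 8/5 (p(O) = (6 - 2)*(⅖ + 0) = 4*(⅖) = 8/5)
X(J) = 4 (X(J) = 2*2 = 4)
134*X(p(-2)) = 134*4 = 536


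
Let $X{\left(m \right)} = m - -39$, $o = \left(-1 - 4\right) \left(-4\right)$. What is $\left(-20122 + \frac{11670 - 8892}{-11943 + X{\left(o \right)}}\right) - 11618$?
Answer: $- \frac{188600469}{5942} \approx -31740.0$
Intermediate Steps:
$o = 20$ ($o = \left(-5\right) \left(-4\right) = 20$)
$X{\left(m \right)} = 39 + m$ ($X{\left(m \right)} = m + 39 = 39 + m$)
$\left(-20122 + \frac{11670 - 8892}{-11943 + X{\left(o \right)}}\right) - 11618 = \left(-20122 + \frac{11670 - 8892}{-11943 + \left(39 + 20\right)}\right) - 11618 = \left(-20122 + \frac{2778}{-11943 + 59}\right) - 11618 = \left(-20122 + \frac{2778}{-11884}\right) - 11618 = \left(-20122 + 2778 \left(- \frac{1}{11884}\right)\right) - 11618 = \left(-20122 - \frac{1389}{5942}\right) - 11618 = - \frac{119566313}{5942} - 11618 = - \frac{188600469}{5942}$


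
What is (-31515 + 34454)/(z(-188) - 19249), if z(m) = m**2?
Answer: 2939/16095 ≈ 0.18260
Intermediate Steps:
(-31515 + 34454)/(z(-188) - 19249) = (-31515 + 34454)/((-188)**2 - 19249) = 2939/(35344 - 19249) = 2939/16095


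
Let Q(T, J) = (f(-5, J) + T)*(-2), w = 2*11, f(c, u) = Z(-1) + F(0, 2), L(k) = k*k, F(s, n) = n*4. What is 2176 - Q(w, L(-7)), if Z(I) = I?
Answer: 2234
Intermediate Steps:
F(s, n) = 4*n
L(k) = k²
f(c, u) = 7 (f(c, u) = -1 + 4*2 = -1 + 8 = 7)
w = 22
Q(T, J) = -14 - 2*T (Q(T, J) = (7 + T)*(-2) = -14 - 2*T)
2176 - Q(w, L(-7)) = 2176 - (-14 - 2*22) = 2176 - (-14 - 44) = 2176 - 1*(-58) = 2176 + 58 = 2234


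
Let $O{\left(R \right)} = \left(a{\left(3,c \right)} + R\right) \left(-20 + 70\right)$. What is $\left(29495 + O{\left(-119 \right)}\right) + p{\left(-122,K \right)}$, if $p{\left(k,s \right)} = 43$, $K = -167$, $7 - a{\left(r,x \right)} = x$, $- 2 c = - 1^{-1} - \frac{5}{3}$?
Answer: $\frac{71614}{3} \approx 23871.0$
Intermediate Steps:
$c = \frac{4}{3}$ ($c = - \frac{- 1^{-1} - \frac{5}{3}}{2} = - \frac{\left(-1\right) 1 - \frac{5}{3}}{2} = - \frac{-1 - \frac{5}{3}}{2} = \left(- \frac{1}{2}\right) \left(- \frac{8}{3}\right) = \frac{4}{3} \approx 1.3333$)
$a{\left(r,x \right)} = 7 - x$
$O{\left(R \right)} = \frac{850}{3} + 50 R$ ($O{\left(R \right)} = \left(\left(7 - \frac{4}{3}\right) + R\right) \left(-20 + 70\right) = \left(\left(7 - \frac{4}{3}\right) + R\right) 50 = \left(\frac{17}{3} + R\right) 50 = \frac{850}{3} + 50 R$)
$\left(29495 + O{\left(-119 \right)}\right) + p{\left(-122,K \right)} = \left(29495 + \left(\frac{850}{3} + 50 \left(-119\right)\right)\right) + 43 = \left(29495 + \left(\frac{850}{3} - 5950\right)\right) + 43 = \left(29495 - \frac{17000}{3}\right) + 43 = \frac{71485}{3} + 43 = \frac{71614}{3}$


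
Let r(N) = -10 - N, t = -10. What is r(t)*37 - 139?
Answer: -139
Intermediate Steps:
r(t)*37 - 139 = (-10 - 1*(-10))*37 - 139 = (-10 + 10)*37 - 139 = 0*37 - 139 = 0 - 139 = -139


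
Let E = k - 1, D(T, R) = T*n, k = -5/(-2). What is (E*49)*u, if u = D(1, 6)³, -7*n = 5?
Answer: -375/14 ≈ -26.786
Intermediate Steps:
k = 5/2 (k = -5*(-½) = 5/2 ≈ 2.5000)
n = -5/7 (n = -⅐*5 = -5/7 ≈ -0.71429)
D(T, R) = -5*T/7 (D(T, R) = T*(-5/7) = -5*T/7)
E = 3/2 (E = 5/2 - 1 = 3/2 ≈ 1.5000)
u = -125/343 (u = (-5/7*1)³ = (-5/7)³ = -125/343 ≈ -0.36443)
(E*49)*u = ((3/2)*49)*(-125/343) = (147/2)*(-125/343) = -375/14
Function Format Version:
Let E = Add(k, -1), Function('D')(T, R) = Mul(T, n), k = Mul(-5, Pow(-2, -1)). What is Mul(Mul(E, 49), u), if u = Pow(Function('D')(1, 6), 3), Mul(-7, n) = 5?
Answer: Rational(-375, 14) ≈ -26.786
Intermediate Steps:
k = Rational(5, 2) (k = Mul(-5, Rational(-1, 2)) = Rational(5, 2) ≈ 2.5000)
n = Rational(-5, 7) (n = Mul(Rational(-1, 7), 5) = Rational(-5, 7) ≈ -0.71429)
Function('D')(T, R) = Mul(Rational(-5, 7), T) (Function('D')(T, R) = Mul(T, Rational(-5, 7)) = Mul(Rational(-5, 7), T))
E = Rational(3, 2) (E = Add(Rational(5, 2), -1) = Rational(3, 2) ≈ 1.5000)
u = Rational(-125, 343) (u = Pow(Mul(Rational(-5, 7), 1), 3) = Pow(Rational(-5, 7), 3) = Rational(-125, 343) ≈ -0.36443)
Mul(Mul(E, 49), u) = Mul(Mul(Rational(3, 2), 49), Rational(-125, 343)) = Mul(Rational(147, 2), Rational(-125, 343)) = Rational(-375, 14)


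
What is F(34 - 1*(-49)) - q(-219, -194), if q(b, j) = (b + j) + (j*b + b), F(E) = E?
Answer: -41771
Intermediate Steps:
q(b, j) = j + 2*b + b*j (q(b, j) = (b + j) + (b*j + b) = (b + j) + (b + b*j) = j + 2*b + b*j)
F(34 - 1*(-49)) - q(-219, -194) = (34 - 1*(-49)) - (-194 + 2*(-219) - 219*(-194)) = (34 + 49) - (-194 - 438 + 42486) = 83 - 1*41854 = 83 - 41854 = -41771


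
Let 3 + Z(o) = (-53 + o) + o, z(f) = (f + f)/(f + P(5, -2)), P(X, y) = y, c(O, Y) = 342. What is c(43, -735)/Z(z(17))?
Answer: -2565/386 ≈ -6.6451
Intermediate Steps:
z(f) = 2*f/(-2 + f) (z(f) = (f + f)/(f - 2) = (2*f)/(-2 + f) = 2*f/(-2 + f))
Z(o) = -56 + 2*o (Z(o) = -3 + ((-53 + o) + o) = -3 + (-53 + 2*o) = -56 + 2*o)
c(43, -735)/Z(z(17)) = 342/(-56 + 2*(2*17/(-2 + 17))) = 342/(-56 + 2*(2*17/15)) = 342/(-56 + 2*(2*17*(1/15))) = 342/(-56 + 2*(34/15)) = 342/(-56 + 68/15) = 342/(-772/15) = 342*(-15/772) = -2565/386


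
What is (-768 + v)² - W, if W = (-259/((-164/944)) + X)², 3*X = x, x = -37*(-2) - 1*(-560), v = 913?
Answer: -43516034731/15129 ≈ -2.8763e+6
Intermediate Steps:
x = 634 (x = 74 + 560 = 634)
X = 634/3 (X = (⅓)*634 = 634/3 ≈ 211.33)
W = 43834121956/15129 (W = (-259/((-164/944)) + 634/3)² = (-259/((-164*1/944)) + 634/3)² = (-259/(-41/236) + 634/3)² = (-259*(-236/41) + 634/3)² = (61124/41 + 634/3)² = (209366/123)² = 43834121956/15129 ≈ 2.8974e+6)
(-768 + v)² - W = (-768 + 913)² - 1*43834121956/15129 = 145² - 43834121956/15129 = 21025 - 43834121956/15129 = -43516034731/15129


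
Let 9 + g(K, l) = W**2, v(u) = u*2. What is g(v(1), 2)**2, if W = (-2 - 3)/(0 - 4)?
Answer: 14161/256 ≈ 55.316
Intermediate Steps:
v(u) = 2*u
W = 5/4 (W = -5/(-4) = -5*(-1/4) = 5/4 ≈ 1.2500)
g(K, l) = -119/16 (g(K, l) = -9 + (5/4)**2 = -9 + 25/16 = -119/16)
g(v(1), 2)**2 = (-119/16)**2 = 14161/256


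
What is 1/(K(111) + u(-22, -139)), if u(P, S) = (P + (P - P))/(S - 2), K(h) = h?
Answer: 141/15673 ≈ 0.0089964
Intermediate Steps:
u(P, S) = P/(-2 + S) (u(P, S) = (P + 0)/(-2 + S) = P/(-2 + S))
1/(K(111) + u(-22, -139)) = 1/(111 - 22/(-2 - 139)) = 1/(111 - 22/(-141)) = 1/(111 - 22*(-1/141)) = 1/(111 + 22/141) = 1/(15673/141) = 141/15673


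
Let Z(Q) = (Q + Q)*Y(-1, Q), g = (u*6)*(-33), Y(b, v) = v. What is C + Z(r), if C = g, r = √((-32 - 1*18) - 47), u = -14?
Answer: 2578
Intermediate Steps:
g = 2772 (g = -14*6*(-33) = -84*(-33) = 2772)
r = I*√97 (r = √((-32 - 18) - 47) = √(-50 - 47) = √(-97) = I*√97 ≈ 9.8489*I)
C = 2772
Z(Q) = 2*Q² (Z(Q) = (Q + Q)*Q = (2*Q)*Q = 2*Q²)
C + Z(r) = 2772 + 2*(I*√97)² = 2772 + 2*(-97) = 2772 - 194 = 2578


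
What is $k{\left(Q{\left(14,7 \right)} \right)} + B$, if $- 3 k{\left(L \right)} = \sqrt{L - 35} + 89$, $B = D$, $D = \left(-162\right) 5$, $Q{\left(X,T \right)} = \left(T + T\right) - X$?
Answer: $- \frac{2519}{3} - \frac{i \sqrt{35}}{3} \approx -839.67 - 1.972 i$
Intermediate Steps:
$Q{\left(X,T \right)} = - X + 2 T$ ($Q{\left(X,T \right)} = 2 T - X = - X + 2 T$)
$D = -810$
$B = -810$
$k{\left(L \right)} = - \frac{89}{3} - \frac{\sqrt{-35 + L}}{3}$ ($k{\left(L \right)} = - \frac{\sqrt{L - 35} + 89}{3} = - \frac{\sqrt{-35 + L} + 89}{3} = - \frac{89 + \sqrt{-35 + L}}{3} = - \frac{89}{3} - \frac{\sqrt{-35 + L}}{3}$)
$k{\left(Q{\left(14,7 \right)} \right)} + B = \left(- \frac{89}{3} - \frac{\sqrt{-35 + \left(\left(-1\right) 14 + 2 \cdot 7\right)}}{3}\right) - 810 = \left(- \frac{89}{3} - \frac{\sqrt{-35 + \left(-14 + 14\right)}}{3}\right) - 810 = \left(- \frac{89}{3} - \frac{\sqrt{-35 + 0}}{3}\right) - 810 = \left(- \frac{89}{3} - \frac{\sqrt{-35}}{3}\right) - 810 = \left(- \frac{89}{3} - \frac{i \sqrt{35}}{3}\right) - 810 = - \frac{2519}{3} - \frac{i \sqrt{35}}{3}$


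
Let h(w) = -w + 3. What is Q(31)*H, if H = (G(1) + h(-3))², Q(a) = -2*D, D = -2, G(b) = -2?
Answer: 64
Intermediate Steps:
Q(a) = 4 (Q(a) = -2*(-2) = 4)
h(w) = 3 - w
H = 16 (H = (-2 + (3 - 1*(-3)))² = (-2 + (3 + 3))² = (-2 + 6)² = 4² = 16)
Q(31)*H = 4*16 = 64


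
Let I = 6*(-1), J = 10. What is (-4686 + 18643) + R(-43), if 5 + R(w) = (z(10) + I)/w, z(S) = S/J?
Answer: 599941/43 ≈ 13952.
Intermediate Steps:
z(S) = S/10
I = -6
R(w) = -5 - 5/w (R(w) = -5 + ((⅒)*10 - 6)/w = -5 + (1 - 6)/w = -5 - 5/w)
(-4686 + 18643) + R(-43) = (-4686 + 18643) + (-5 - 5/(-43)) = 13957 + (-5 - 5*(-1/43)) = 13957 + (-5 + 5/43) = 13957 - 210/43 = 599941/43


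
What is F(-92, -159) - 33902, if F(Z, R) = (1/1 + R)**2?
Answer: -8938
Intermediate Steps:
F(Z, R) = (1 + R)**2
F(-92, -159) - 33902 = (1 - 159)**2 - 33902 = (-158)**2 - 33902 = 24964 - 33902 = -8938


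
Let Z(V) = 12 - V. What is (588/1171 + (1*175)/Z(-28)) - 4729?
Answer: -44255583/9368 ≈ -4724.1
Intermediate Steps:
(588/1171 + (1*175)/Z(-28)) - 4729 = (588/1171 + (1*175)/(12 - 1*(-28))) - 4729 = (588*(1/1171) + 175/(12 + 28)) - 4729 = (588/1171 + 175/40) - 4729 = (588/1171 + 175*(1/40)) - 4729 = (588/1171 + 35/8) - 4729 = 45689/9368 - 4729 = -44255583/9368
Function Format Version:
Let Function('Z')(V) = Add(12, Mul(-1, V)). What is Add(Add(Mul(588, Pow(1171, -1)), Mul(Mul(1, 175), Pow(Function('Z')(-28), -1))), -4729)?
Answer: Rational(-44255583, 9368) ≈ -4724.1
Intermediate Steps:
Add(Add(Mul(588, Pow(1171, -1)), Mul(Mul(1, 175), Pow(Function('Z')(-28), -1))), -4729) = Add(Add(Mul(588, Pow(1171, -1)), Mul(Mul(1, 175), Pow(Add(12, Mul(-1, -28)), -1))), -4729) = Add(Add(Mul(588, Rational(1, 1171)), Mul(175, Pow(Add(12, 28), -1))), -4729) = Add(Add(Rational(588, 1171), Mul(175, Pow(40, -1))), -4729) = Add(Add(Rational(588, 1171), Mul(175, Rational(1, 40))), -4729) = Add(Add(Rational(588, 1171), Rational(35, 8)), -4729) = Add(Rational(45689, 9368), -4729) = Rational(-44255583, 9368)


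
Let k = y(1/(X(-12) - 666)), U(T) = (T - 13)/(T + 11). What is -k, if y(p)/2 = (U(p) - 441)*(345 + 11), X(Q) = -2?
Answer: 771027648/2449 ≈ 3.1483e+5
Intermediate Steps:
U(T) = (-13 + T)/(11 + T)
y(p) = -313992 + 712*(-13 + p)/(11 + p) (y(p) = 2*(((-13 + p)/(11 + p) - 441)*(345 + 11)) = 2*((-441 + (-13 + p)/(11 + p))*356) = 2*(-156996 + 356*(-13 + p)/(11 + p)) = -313992 + 712*(-13 + p)/(11 + p))
k = -771027648/2449 (k = 5696*(-608 - 55/(-2 - 666))/(11 + 1/(-2 - 666)) = 5696*(-608 - 55/(-668))/(11 + 1/(-668)) = 5696*(-608 - 55*(-1/668))/(11 - 1/668) = 5696*(-608 + 55/668)/(7347/668) = 5696*(668/7347)*(-406089/668) = -771027648/2449 ≈ -3.1483e+5)
-k = -1*(-771027648/2449) = 771027648/2449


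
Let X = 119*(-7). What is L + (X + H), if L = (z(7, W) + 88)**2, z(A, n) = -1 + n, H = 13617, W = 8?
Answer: 21809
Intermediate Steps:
X = -833
L = 9025 (L = ((-1 + 8) + 88)**2 = (7 + 88)**2 = 95**2 = 9025)
L + (X + H) = 9025 + (-833 + 13617) = 9025 + 12784 = 21809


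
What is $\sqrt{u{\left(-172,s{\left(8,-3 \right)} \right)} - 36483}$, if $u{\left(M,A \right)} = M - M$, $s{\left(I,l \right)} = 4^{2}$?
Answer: $i \sqrt{36483} \approx 191.01 i$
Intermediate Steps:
$s{\left(I,l \right)} = 16$
$u{\left(M,A \right)} = 0$
$\sqrt{u{\left(-172,s{\left(8,-3 \right)} \right)} - 36483} = \sqrt{0 - 36483} = \sqrt{-36483} = i \sqrt{36483}$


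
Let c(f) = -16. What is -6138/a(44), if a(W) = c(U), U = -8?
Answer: 3069/8 ≈ 383.63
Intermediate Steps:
a(W) = -16
-6138/a(44) = -6138/(-16) = -6138*(-1/16) = 3069/8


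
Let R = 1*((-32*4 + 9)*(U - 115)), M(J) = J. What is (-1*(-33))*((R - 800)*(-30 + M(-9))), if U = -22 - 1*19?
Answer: -22862268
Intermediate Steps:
U = -41 (U = -22 - 19 = -41)
R = 18564 (R = 1*((-32*4 + 9)*(-41 - 115)) = 1*((-128 + 9)*(-156)) = 1*(-119*(-156)) = 1*18564 = 18564)
(-1*(-33))*((R - 800)*(-30 + M(-9))) = (-1*(-33))*((18564 - 800)*(-30 - 9)) = 33*(17764*(-39)) = 33*(-692796) = -22862268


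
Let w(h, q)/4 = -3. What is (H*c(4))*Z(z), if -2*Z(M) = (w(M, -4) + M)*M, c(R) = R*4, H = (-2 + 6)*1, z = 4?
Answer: 1024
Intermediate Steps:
w(h, q) = -12 (w(h, q) = 4*(-3) = -12)
H = 4 (H = 4*1 = 4)
c(R) = 4*R
Z(M) = -M*(-12 + M)/2 (Z(M) = -(-12 + M)*M/2 = -M*(-12 + M)/2)
(H*c(4))*Z(z) = (4*(4*4))*((½)*4*(12 - 1*4)) = (4*16)*((½)*4*(12 - 4)) = 64*((½)*4*8) = 64*16 = 1024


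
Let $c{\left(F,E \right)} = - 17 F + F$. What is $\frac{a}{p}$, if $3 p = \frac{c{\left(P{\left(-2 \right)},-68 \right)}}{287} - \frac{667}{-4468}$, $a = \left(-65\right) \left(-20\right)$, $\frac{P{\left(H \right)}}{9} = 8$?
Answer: $- \frac{5001032400}{4955707} \approx -1009.1$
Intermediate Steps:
$P{\left(H \right)} = 72$ ($P{\left(H \right)} = 9 \cdot 8 = 72$)
$a = 1300$
$c{\left(F,E \right)} = - 16 F$
$p = - \frac{4955707}{3846948}$ ($p = \frac{\frac{\left(-16\right) 72}{287} - \frac{667}{-4468}}{3} = \frac{\left(-1152\right) \frac{1}{287} - - \frac{667}{4468}}{3} = \frac{- \frac{1152}{287} + \frac{667}{4468}}{3} = \frac{1}{3} \left(- \frac{4955707}{1282316}\right) = - \frac{4955707}{3846948} \approx -1.2882$)
$\frac{a}{p} = \frac{1300}{- \frac{4955707}{3846948}} = 1300 \left(- \frac{3846948}{4955707}\right) = - \frac{5001032400}{4955707}$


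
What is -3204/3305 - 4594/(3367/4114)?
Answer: -62474349248/11127935 ≈ -5614.2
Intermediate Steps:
-3204/3305 - 4594/(3367/4114) = -3204*1/3305 - 4594/(3367*(1/4114)) = -3204/3305 - 4594/3367/4114 = -3204/3305 - 4594*4114/3367 = -3204/3305 - 18899716/3367 = -62474349248/11127935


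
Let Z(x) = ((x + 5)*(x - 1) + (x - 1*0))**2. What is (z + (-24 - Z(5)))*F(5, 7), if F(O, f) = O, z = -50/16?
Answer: -82085/8 ≈ -10261.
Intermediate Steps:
z = -25/8 (z = -50*1/16 = -25/8 ≈ -3.1250)
Z(x) = (x + (-1 + x)*(5 + x))**2 (Z(x) = ((5 + x)*(-1 + x) + (x + 0))**2 = ((-1 + x)*(5 + x) + x)**2 = (x + (-1 + x)*(5 + x))**2)
(z + (-24 - Z(5)))*F(5, 7) = (-25/8 + (-24 - (-5 + 5**2 + 5*5)**2))*5 = (-25/8 + (-24 - (-5 + 25 + 25)**2))*5 = (-25/8 + (-24 - 1*45**2))*5 = (-25/8 + (-24 - 1*2025))*5 = (-25/8 + (-24 - 2025))*5 = (-25/8 - 2049)*5 = -16417/8*5 = -82085/8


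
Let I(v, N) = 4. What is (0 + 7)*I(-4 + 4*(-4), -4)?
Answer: 28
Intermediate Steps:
(0 + 7)*I(-4 + 4*(-4), -4) = (0 + 7)*4 = 7*4 = 28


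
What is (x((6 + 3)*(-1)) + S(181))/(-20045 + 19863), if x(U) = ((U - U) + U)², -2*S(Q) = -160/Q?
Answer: -14741/32942 ≈ -0.44748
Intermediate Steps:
S(Q) = 80/Q (S(Q) = -(-80)/Q = 80/Q)
x(U) = U² (x(U) = (0 + U)² = U²)
(x((6 + 3)*(-1)) + S(181))/(-20045 + 19863) = (((6 + 3)*(-1))² + 80/181)/(-20045 + 19863) = ((9*(-1))² + 80*(1/181))/(-182) = ((-9)² + 80/181)*(-1/182) = (81 + 80/181)*(-1/182) = (14741/181)*(-1/182) = -14741/32942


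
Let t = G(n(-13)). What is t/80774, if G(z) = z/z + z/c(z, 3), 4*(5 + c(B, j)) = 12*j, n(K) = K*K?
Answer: 173/323096 ≈ 0.00053544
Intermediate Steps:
n(K) = K²
c(B, j) = -5 + 3*j (c(B, j) = -5 + (12*j)/4 = -5 + 3*j)
G(z) = 1 + z/4 (G(z) = z/z + z/(-5 + 3*3) = 1 + z/(-5 + 9) = 1 + z/4)
t = 173/4 (t = 1 + (¼)*(-13)² = 1 + (¼)*169 = 1 + 169/4 = 173/4 ≈ 43.250)
t/80774 = (173/4)/80774 = (173/4)*(1/80774) = 173/323096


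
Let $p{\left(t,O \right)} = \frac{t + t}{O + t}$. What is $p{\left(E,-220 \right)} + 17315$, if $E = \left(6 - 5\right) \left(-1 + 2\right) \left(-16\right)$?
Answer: $\frac{1021593}{59} \approx 17315.0$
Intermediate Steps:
$E = -16$ ($E = 1 \cdot 1 \left(-16\right) = 1 \left(-16\right) = -16$)
$p{\left(t,O \right)} = \frac{2 t}{O + t}$
$p{\left(E,-220 \right)} + 17315 = 2 \left(-16\right) \frac{1}{-220 - 16} + 17315 = 2 \left(-16\right) \frac{1}{-236} + 17315 = 2 \left(-16\right) \left(- \frac{1}{236}\right) + 17315 = \frac{8}{59} + 17315 = \frac{1021593}{59}$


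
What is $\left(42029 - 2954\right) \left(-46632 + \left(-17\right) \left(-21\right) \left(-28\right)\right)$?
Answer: $-2212739100$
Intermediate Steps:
$\left(42029 - 2954\right) \left(-46632 + \left(-17\right) \left(-21\right) \left(-28\right)\right) = 39075 \left(-46632 + 357 \left(-28\right)\right) = 39075 \left(-46632 - 9996\right) = 39075 \left(-56628\right) = -2212739100$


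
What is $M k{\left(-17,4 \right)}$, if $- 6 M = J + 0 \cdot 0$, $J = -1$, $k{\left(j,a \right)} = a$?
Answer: $\frac{2}{3} \approx 0.66667$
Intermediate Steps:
$M = \frac{1}{6}$ ($M = - \frac{-1 + 0 \cdot 0}{6} = - \frac{-1 + 0}{6} = \left(- \frac{1}{6}\right) \left(-1\right) = \frac{1}{6} \approx 0.16667$)
$M k{\left(-17,4 \right)} = \frac{1}{6} \cdot 4 = \frac{2}{3}$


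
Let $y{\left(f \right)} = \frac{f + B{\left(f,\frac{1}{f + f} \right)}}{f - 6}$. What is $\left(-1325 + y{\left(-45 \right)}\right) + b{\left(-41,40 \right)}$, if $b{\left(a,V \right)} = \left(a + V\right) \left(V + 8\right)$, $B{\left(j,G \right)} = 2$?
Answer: $- \frac{69980}{51} \approx -1372.2$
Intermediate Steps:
$b{\left(a,V \right)} = \left(8 + V\right) \left(V + a\right)$ ($b{\left(a,V \right)} = \left(V + a\right) \left(8 + V\right) = \left(8 + V\right) \left(V + a\right)$)
$y{\left(f \right)} = \frac{2 + f}{-6 + f}$ ($y{\left(f \right)} = \frac{f + 2}{f - 6} = \frac{2 + f}{-6 + f}$)
$\left(-1325 + y{\left(-45 \right)}\right) + b{\left(-41,40 \right)} = \left(-1325 + \frac{2 - 45}{-6 - 45}\right) + \left(40^{2} + 8 \cdot 40 + 8 \left(-41\right) + 40 \left(-41\right)\right) = \left(-1325 + \frac{1}{-51} \left(-43\right)\right) + \left(1600 + 320 - 328 - 1640\right) = \left(-1325 - - \frac{43}{51}\right) - 48 = \left(-1325 + \frac{43}{51}\right) - 48 = - \frac{67532}{51} - 48 = - \frac{69980}{51}$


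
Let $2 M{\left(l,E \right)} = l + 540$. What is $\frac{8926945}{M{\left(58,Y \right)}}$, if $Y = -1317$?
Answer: $\frac{8926945}{299} \approx 29856.0$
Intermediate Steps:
$M{\left(l,E \right)} = 270 + \frac{l}{2}$ ($M{\left(l,E \right)} = \frac{l + 540}{2} = \frac{540 + l}{2} = 270 + \frac{l}{2}$)
$\frac{8926945}{M{\left(58,Y \right)}} = \frac{8926945}{270 + \frac{1}{2} \cdot 58} = \frac{8926945}{270 + 29} = \frac{8926945}{299}$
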